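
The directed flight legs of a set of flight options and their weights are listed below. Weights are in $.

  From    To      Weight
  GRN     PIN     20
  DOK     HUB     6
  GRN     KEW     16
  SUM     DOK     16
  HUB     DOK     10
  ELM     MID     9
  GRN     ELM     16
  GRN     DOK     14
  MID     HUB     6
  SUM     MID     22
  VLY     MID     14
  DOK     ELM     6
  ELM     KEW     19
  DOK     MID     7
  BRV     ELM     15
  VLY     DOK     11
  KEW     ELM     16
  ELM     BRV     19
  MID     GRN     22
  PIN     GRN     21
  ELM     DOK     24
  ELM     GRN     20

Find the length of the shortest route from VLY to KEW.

$36

Compare a few routes:
VLY → MID → GRN → KEW: 14+22+16 = 52
VLY → DOK → ELM → KEW: 11+6+19 = 36
VLY → DOK → ELM → GRN → KEW: 11+6+20+16 = 53
The minimum is $36 via VLY → DOK → ELM → KEW.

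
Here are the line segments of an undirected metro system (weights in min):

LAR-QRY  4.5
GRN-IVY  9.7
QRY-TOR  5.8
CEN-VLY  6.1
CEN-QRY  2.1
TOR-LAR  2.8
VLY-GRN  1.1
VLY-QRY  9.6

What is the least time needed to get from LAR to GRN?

Compare a few routes:
LAR - QRY - VLY - GRN: 4.5+9.6+1.1 = 15.2
LAR - QRY - CEN - VLY - GRN: 4.5+2.1+6.1+1.1 = 13.8
The minimum is 13.8 min via LAR - QRY - CEN - VLY - GRN.

13.8 min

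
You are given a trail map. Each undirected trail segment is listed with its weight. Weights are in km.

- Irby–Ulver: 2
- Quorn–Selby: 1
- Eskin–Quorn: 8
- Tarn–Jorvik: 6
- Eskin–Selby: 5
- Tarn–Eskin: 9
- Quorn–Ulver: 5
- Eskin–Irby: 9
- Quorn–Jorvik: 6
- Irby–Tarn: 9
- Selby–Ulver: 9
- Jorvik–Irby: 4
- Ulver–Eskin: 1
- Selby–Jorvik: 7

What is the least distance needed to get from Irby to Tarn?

9 km

Shortest distances from Irby:
Irby: 0
Ulver: 2  (via Irby)
Eskin: 3  (via Ulver)
Jorvik: 4  (via Irby)
Quorn: 7  (via Ulver)
Selby: 8  (via Eskin)
Tarn: 9  (via Irby)
Shortest route: Irby → Tarn = 9 km.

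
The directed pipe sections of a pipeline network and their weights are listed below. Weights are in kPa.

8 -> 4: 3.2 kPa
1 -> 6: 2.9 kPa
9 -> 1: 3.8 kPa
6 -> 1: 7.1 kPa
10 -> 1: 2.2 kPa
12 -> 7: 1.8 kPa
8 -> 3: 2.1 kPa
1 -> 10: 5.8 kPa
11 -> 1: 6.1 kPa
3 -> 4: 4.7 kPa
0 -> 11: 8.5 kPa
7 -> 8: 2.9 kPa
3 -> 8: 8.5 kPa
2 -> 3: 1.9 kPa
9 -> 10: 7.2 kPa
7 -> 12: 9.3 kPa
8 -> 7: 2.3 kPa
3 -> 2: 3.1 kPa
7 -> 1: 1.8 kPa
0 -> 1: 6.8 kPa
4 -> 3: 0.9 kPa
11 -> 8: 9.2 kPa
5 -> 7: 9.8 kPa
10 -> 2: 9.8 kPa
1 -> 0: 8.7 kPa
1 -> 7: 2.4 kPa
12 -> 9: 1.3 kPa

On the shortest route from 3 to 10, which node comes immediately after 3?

Candidate routes:
3 - 8 - 7 - 12 - 9 - 10: 8.5+2.3+9.3+1.3+7.2 = 28.6
3 - 8 - 7 - 1 - 10: 8.5+2.3+1.8+5.8 = 18.4
3 - 8 - 7 - 12 - 9 - 1 - 10: 8.5+2.3+9.3+1.3+3.8+5.8 = 31
Cheapest is 3 - 8 - 7 - 1 - 10 at 18.4 kPa.
So from 3 the first move is to 8.

8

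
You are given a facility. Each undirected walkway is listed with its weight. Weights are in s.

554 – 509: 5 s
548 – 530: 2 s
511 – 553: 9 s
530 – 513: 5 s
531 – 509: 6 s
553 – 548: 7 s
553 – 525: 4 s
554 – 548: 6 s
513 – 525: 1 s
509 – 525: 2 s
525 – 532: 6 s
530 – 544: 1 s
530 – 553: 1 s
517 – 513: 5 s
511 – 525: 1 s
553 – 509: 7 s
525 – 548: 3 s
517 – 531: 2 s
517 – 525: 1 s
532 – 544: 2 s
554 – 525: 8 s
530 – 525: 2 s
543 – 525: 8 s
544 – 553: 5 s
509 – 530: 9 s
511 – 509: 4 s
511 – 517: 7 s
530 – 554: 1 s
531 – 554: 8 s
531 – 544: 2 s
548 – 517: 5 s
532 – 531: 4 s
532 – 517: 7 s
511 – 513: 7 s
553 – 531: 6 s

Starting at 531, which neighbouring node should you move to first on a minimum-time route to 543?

517

Compare a few routes:
531–544–530–525–543: 2+1+2+8 = 13
531–517–525–543: 2+1+8 = 11
Cheapest is 531–517–525–543 at 11 s.
So from 531 the first move is to 517.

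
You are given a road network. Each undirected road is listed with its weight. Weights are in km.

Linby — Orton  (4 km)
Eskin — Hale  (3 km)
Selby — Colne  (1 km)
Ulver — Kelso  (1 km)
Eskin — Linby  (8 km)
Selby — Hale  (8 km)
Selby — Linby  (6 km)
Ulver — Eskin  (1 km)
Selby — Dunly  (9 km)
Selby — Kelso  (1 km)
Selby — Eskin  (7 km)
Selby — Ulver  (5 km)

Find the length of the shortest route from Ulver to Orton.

Running Dijkstra from Ulver:
Ulver: 0
Eskin: 1  (via Ulver)
Kelso: 1  (via Ulver)
Selby: 2  (via Kelso)
Colne: 3  (via Selby)
Hale: 4  (via Eskin)
Linby: 8  (via Selby)
Dunly: 11  (via Selby)
Orton: 12  (via Linby)
Shortest route: Ulver–Kelso–Selby–Linby–Orton = 12 km.

12 km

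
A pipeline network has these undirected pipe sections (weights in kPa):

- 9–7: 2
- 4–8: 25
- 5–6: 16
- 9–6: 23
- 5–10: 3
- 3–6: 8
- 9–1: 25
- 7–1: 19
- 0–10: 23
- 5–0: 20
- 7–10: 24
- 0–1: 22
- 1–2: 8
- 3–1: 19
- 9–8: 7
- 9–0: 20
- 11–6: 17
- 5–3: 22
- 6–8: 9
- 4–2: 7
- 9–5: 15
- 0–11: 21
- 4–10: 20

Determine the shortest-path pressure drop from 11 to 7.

35 kPa

Settle nodes by increasing distance from 11:
11: 0
6: 17  (via 11)
0: 21  (via 11)
3: 25  (via 6)
8: 26  (via 6)
5: 33  (via 6)
9: 33  (via 8)
7: 35  (via 9)
Shortest route: 11 → 6 → 8 → 9 → 7 = 35 kPa.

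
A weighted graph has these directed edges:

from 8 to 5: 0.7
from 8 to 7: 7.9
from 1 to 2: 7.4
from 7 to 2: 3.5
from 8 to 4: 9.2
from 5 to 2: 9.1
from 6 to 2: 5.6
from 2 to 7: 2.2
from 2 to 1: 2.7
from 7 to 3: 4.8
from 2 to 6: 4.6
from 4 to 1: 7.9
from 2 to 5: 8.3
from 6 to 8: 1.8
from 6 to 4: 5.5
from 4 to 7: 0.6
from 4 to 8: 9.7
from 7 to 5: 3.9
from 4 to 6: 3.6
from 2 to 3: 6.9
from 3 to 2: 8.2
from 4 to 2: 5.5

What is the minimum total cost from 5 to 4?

Settle nodes by increasing distance from 5:
5: 0
2: 9.1  (via 5)
7: 11.3  (via 2)
1: 11.8  (via 2)
6: 13.7  (via 2)
8: 15.5  (via 6)
3: 16  (via 2)
4: 19.2  (via 6)
Shortest route: 5 → 2 → 6 → 4 = 19.2.

19.2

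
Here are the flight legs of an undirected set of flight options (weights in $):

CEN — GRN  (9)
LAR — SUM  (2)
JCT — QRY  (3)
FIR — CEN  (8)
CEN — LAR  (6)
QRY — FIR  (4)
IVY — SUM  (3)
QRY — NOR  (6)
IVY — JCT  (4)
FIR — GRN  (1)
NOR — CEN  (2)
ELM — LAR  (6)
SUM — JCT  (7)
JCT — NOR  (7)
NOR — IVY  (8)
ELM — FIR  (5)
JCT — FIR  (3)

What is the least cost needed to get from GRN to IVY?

$8

Enumerating some paths:
GRN → FIR → QRY → JCT → IVY: 1+4+3+4 = 12
GRN → FIR → JCT → IVY: 1+3+4 = 8
GRN → FIR → JCT → SUM → IVY: 1+3+7+3 = 14
GRN → FIR → ELM → LAR → SUM → IVY: 1+5+6+2+3 = 17
The minimum is $8 via GRN → FIR → JCT → IVY.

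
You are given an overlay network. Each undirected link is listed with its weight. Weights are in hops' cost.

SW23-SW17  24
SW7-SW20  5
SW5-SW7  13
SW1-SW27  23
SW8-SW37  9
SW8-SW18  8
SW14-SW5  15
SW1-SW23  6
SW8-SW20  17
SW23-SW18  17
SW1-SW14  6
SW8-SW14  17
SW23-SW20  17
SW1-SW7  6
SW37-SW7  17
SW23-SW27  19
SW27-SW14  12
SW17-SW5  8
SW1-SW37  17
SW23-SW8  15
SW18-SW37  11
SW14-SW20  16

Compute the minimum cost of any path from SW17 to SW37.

38 hops' cost

Enumerating some paths:
SW17 → SW5 → SW14 → SW1 → SW37: 8+15+6+17 = 46
SW17 → SW5 → SW7 → SW1 → SW37: 8+13+6+17 = 44
SW17 → SW23 → SW1 → SW37: 24+6+17 = 47
SW17 → SW5 → SW7 → SW37: 8+13+17 = 38
The minimum is 38 hops' cost via SW17 → SW5 → SW7 → SW37.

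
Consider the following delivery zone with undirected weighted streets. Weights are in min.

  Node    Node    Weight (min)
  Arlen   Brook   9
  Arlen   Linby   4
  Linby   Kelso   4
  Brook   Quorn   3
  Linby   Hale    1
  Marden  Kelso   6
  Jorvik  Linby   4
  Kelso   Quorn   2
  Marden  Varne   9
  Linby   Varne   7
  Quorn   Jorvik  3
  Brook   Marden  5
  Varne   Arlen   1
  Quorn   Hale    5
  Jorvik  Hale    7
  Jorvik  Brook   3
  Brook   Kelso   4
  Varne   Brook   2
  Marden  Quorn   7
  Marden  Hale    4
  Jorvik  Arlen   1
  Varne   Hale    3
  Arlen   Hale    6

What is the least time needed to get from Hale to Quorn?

5 min

Compare a few routes:
Hale → Varne → Brook → Quorn: 3+2+3 = 8
Hale → Quorn: 5 = 5
Hale → Linby → Kelso → Quorn: 1+4+2 = 7
Cheapest is Hale → Quorn at 5 min.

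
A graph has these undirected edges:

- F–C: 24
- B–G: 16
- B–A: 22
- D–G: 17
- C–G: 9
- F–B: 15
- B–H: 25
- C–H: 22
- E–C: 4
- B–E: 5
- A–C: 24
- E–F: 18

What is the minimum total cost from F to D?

Running Dijkstra from F:
F: 0
B: 15  (via F)
E: 18  (via F)
C: 22  (via E)
G: 31  (via B)
A: 37  (via B)
H: 40  (via B)
D: 48  (via G)
Shortest route: F → B → G → D = 48.

48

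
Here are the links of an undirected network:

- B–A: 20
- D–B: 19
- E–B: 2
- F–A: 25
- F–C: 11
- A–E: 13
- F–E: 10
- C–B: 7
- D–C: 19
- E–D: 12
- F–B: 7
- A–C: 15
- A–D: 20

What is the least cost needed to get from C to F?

11

Settle nodes by increasing distance from C:
C: 0
B: 7  (via C)
E: 9  (via B)
F: 11  (via C)
Shortest route: C–F = 11.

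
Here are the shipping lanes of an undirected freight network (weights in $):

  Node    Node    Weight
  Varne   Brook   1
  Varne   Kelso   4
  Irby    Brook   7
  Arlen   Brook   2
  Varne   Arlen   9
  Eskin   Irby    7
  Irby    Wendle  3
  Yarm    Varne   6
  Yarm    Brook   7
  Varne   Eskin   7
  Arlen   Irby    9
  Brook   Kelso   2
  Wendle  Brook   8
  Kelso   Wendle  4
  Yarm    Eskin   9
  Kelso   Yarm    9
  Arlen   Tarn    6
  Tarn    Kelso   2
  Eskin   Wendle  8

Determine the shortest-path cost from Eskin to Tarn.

$12

Running Dijkstra from Eskin:
Eskin: 0
Irby: 7  (via Eskin)
Varne: 7  (via Eskin)
Brook: 8  (via Varne)
Wendle: 8  (via Eskin)
Yarm: 9  (via Eskin)
Kelso: 10  (via Brook)
Arlen: 10  (via Brook)
Tarn: 12  (via Kelso)
Shortest route: Eskin–Varne–Brook–Kelso–Tarn = $12.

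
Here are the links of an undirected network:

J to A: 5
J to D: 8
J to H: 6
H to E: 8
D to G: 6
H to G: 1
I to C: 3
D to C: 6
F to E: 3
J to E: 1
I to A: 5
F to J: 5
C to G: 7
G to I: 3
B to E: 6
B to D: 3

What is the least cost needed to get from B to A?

12

Running Dijkstra from B:
B: 0
D: 3  (via B)
E: 6  (via B)
J: 7  (via E)
C: 9  (via D)
F: 9  (via E)
G: 9  (via D)
H: 10  (via G)
A: 12  (via J)
Shortest route: B → E → J → A = 12.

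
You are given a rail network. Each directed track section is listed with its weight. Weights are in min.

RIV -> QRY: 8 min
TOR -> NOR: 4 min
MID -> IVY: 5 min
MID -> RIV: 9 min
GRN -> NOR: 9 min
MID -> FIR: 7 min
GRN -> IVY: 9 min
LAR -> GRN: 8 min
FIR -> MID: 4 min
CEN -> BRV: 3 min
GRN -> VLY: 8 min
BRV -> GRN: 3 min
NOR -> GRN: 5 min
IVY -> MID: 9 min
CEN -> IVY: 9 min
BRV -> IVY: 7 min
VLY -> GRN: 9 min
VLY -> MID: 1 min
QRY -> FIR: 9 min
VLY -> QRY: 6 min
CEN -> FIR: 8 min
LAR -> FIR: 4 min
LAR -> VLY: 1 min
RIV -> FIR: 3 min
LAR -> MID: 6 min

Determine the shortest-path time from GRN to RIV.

Enumerating some paths:
GRN–IVY–MID–RIV: 9+9+9 = 27
GRN–VLY–MID–RIV: 8+1+9 = 18
GRN–VLY–QRY–FIR–MID–RIV: 8+6+9+4+9 = 36
Cheapest is GRN–VLY–MID–RIV at 18 min.

18 min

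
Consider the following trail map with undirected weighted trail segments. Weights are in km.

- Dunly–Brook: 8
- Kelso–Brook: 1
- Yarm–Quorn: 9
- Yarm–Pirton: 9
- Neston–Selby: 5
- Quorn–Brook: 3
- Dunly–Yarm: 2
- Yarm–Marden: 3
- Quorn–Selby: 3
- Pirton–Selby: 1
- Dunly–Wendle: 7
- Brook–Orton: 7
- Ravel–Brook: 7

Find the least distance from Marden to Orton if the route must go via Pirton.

26 km

Best Marden to Pirton: Marden → Yarm → Pirton costing 12
Shortest Pirton→Orton: Pirton → Selby → Quorn → Brook → Orton = 14
Total via Pirton: 12 + 14 = 26 km.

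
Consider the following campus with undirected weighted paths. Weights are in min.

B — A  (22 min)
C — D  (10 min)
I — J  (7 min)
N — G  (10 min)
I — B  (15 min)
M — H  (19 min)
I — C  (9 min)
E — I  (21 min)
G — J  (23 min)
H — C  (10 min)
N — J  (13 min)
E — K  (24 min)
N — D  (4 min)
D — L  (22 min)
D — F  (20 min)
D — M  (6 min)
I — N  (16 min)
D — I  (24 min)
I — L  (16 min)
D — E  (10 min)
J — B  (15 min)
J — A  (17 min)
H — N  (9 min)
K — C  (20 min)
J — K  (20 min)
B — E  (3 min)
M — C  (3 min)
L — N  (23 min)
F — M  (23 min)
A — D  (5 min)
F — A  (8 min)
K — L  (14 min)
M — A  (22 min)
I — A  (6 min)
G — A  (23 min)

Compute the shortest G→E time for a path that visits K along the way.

67 min

Best G to K: G → N → D → M → C → K costing 43
Best K to E: K → E costing 24
Total via K: 43 + 24 = 67 min.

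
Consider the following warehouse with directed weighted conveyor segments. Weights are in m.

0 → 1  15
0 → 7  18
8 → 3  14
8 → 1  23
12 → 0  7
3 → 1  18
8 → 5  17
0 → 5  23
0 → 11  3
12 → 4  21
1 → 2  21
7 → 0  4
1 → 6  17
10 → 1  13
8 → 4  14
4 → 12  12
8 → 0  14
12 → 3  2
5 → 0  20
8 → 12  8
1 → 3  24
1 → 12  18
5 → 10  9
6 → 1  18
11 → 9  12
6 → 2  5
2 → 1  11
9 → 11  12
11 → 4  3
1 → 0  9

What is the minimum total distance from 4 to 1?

32 m

Enumerating some paths:
4 → 12 → 3 → 1: 12+2+18 = 32
4 → 12 → 0 → 5 → 10 → 1: 12+7+23+9+13 = 64
4 → 12 → 0 → 1: 12+7+15 = 34
Cheapest is 4 → 12 → 3 → 1 at 32 m.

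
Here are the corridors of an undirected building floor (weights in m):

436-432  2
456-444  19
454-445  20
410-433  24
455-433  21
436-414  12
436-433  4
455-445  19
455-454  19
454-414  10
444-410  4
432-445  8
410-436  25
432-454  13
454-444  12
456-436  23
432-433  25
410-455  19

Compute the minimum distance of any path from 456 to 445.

33 m

Settle nodes by increasing distance from 456:
456: 0
444: 19  (via 456)
436: 23  (via 456)
410: 23  (via 444)
432: 25  (via 436)
433: 27  (via 436)
454: 31  (via 444)
445: 33  (via 432)
Shortest route: 456 → 436 → 432 → 445 = 33 m.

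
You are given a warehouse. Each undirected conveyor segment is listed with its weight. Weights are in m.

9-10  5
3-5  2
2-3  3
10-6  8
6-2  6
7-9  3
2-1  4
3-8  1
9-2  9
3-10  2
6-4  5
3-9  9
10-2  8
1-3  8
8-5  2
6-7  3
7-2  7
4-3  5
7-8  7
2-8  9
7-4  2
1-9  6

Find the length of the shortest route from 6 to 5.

11 m

Candidate routes:
6 - 10 - 3 - 5: 8+2+2 = 12
6 - 7 - 8 - 5: 3+7+2 = 12
6 - 7 - 4 - 3 - 5: 3+2+5+2 = 12
6 - 2 - 3 - 5: 6+3+2 = 11
Cheapest is 6 - 2 - 3 - 5 at 11 m.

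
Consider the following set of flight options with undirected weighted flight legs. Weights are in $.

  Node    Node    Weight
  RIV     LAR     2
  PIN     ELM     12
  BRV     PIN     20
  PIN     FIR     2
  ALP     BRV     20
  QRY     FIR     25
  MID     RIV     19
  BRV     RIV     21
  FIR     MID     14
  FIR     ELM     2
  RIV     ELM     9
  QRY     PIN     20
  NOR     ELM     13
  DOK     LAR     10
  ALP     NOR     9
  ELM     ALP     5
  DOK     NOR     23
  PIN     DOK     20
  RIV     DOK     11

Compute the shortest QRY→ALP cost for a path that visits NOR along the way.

Best QRY to NOR: QRY → PIN → FIR → ELM → NOR costing 37
Best NOR to ALP: NOR → ALP costing 9
Total via NOR: 37 + 9 = $46.

$46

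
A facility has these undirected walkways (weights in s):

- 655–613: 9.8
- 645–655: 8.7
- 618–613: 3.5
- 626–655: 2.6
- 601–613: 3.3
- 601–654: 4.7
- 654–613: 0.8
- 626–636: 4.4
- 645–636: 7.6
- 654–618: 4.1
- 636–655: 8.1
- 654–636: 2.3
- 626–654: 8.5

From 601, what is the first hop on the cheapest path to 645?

613

Candidate routes:
601–613–618–654–636–645: 3.3+3.5+4.1+2.3+7.6 = 20.8
601–654–636–645: 4.7+2.3+7.6 = 14.6
601–613–654–636–645: 3.3+0.8+2.3+7.6 = 14
The minimum is 14 s via 601–613–654–636–645.
So from 601 the first move is to 613.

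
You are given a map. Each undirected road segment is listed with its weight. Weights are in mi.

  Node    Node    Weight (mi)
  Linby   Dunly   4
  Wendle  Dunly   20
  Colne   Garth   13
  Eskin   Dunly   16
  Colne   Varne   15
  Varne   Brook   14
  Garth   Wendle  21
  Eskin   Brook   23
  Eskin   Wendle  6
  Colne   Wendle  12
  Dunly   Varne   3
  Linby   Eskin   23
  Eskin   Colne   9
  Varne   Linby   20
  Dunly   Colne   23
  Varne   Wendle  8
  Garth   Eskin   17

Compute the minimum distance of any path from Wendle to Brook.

22 mi

Shortest distances from Wendle:
Wendle: 0
Eskin: 6  (via Wendle)
Varne: 8  (via Wendle)
Dunly: 11  (via Varne)
Colne: 12  (via Wendle)
Linby: 15  (via Dunly)
Garth: 21  (via Wendle)
Brook: 22  (via Varne)
Shortest route: Wendle–Varne–Brook = 22 mi.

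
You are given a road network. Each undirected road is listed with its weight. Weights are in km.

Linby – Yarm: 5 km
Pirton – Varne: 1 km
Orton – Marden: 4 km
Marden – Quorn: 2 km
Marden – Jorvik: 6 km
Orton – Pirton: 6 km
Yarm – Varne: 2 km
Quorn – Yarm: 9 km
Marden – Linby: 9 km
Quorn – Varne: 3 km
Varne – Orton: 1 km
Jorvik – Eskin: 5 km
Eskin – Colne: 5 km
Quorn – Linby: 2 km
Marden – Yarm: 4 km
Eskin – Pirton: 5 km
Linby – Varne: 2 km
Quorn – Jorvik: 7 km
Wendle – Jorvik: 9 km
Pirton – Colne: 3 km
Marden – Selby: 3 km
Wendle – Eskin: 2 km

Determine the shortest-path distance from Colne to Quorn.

7 km

Candidate routes:
Colne → Pirton → Varne → Quorn: 3+1+3 = 7
Colne → Pirton → Varne → Linby → Quorn: 3+1+2+2 = 8
Cheapest is Colne → Pirton → Varne → Quorn at 7 km.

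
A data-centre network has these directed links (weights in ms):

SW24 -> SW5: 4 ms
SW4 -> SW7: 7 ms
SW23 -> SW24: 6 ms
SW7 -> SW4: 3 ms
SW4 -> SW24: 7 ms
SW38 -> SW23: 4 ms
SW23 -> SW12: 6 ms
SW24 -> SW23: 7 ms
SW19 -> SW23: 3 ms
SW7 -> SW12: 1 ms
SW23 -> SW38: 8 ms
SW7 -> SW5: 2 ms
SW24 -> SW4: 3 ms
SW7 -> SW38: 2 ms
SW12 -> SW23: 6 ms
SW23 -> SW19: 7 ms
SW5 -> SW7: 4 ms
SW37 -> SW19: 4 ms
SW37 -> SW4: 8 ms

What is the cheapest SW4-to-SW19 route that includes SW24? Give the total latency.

Best SW4 to SW24: SW4–SW24 costing 7
Best SW24 to SW19: SW24–SW23–SW19 costing 14
Total via SW24: 7 + 14 = 21 ms.

21 ms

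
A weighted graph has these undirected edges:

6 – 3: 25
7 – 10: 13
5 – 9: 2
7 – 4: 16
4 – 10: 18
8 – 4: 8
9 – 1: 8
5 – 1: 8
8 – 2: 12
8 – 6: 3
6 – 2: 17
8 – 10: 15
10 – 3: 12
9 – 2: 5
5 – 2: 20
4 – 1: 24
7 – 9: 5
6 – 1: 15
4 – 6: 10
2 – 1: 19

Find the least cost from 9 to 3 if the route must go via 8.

44

Best 9 to 8: 9 → 2 → 8 costing 17
Best 8 to 3: 8 → 10 → 3 costing 27
Total via 8: 17 + 27 = 44.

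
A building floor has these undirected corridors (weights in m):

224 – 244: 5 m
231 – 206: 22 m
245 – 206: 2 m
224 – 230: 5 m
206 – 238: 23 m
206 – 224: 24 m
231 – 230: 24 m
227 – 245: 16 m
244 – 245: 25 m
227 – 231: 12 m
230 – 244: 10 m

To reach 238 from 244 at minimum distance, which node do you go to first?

245

Enumerating some paths:
244 → 224 → 206 → 238: 5+24+23 = 52
244 → 245 → 206 → 238: 25+2+23 = 50
The minimum is 50 m via 244 → 245 → 206 → 238.
So from 244 the first move is to 245.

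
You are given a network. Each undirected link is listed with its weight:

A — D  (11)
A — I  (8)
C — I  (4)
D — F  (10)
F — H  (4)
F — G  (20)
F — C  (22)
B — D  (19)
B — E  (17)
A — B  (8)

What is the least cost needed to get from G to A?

Running Dijkstra from G:
G: 0
F: 20  (via G)
H: 24  (via F)
D: 30  (via F)
A: 41  (via D)
Shortest route: G → F → D → A = 41.

41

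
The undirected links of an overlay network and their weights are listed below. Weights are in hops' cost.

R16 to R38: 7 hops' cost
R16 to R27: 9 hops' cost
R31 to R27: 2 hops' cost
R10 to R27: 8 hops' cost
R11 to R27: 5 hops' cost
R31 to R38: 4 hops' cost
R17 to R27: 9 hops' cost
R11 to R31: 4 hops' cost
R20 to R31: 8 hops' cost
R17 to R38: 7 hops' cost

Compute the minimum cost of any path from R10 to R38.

14 hops' cost

Compare a few routes:
R10–R27–R17–R38: 8+9+7 = 24
R10–R27–R31–R38: 8+2+4 = 14
R10–R27–R11–R31–R38: 8+5+4+4 = 21
Cheapest is R10–R27–R31–R38 at 14 hops' cost.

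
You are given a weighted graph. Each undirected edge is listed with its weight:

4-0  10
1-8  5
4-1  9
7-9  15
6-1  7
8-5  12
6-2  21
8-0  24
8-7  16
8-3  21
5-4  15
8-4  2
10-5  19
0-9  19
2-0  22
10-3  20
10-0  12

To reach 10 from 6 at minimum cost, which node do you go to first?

Enumerating some paths:
6–1–8–4–0–10: 7+5+2+10+12 = 36
6–1–8–5–10: 7+5+12+19 = 43
6–1–4–0–10: 7+9+10+12 = 38
6–1–8–0–10: 7+5+24+12 = 48
The minimum is 36 via 6–1–8–4–0–10.
So from 6 the first move is to 1.

1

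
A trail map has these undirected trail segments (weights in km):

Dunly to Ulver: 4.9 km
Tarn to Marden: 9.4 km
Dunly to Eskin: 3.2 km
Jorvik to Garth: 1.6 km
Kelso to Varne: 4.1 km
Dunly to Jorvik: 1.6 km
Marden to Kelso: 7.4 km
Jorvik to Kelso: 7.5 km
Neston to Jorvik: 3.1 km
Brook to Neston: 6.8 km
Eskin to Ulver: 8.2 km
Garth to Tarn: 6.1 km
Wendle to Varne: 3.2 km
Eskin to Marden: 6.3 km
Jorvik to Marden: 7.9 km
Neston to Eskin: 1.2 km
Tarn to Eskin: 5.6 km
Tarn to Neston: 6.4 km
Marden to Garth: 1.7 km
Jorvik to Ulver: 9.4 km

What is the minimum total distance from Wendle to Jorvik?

Compare a few routes:
Wendle → Varne → Kelso → Jorvik: 3.2+4.1+7.5 = 14.8
Wendle → Varne → Kelso → Marden → Jorvik: 3.2+4.1+7.4+7.9 = 22.6
Wendle → Varne → Kelso → Marden → Garth → Jorvik: 3.2+4.1+7.4+1.7+1.6 = 18
Cheapest is Wendle → Varne → Kelso → Jorvik at 14.8 km.

14.8 km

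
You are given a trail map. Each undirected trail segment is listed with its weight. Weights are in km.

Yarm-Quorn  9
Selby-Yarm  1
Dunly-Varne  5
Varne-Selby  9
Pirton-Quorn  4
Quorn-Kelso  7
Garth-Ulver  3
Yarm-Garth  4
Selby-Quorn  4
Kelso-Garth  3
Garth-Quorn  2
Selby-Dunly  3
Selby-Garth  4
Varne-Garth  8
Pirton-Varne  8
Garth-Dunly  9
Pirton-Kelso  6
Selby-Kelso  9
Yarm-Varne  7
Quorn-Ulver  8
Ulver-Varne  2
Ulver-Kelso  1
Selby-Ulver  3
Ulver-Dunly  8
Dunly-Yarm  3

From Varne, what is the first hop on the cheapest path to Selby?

Enumerating some paths:
Varne → Ulver → Selby: 2+3 = 5
Varne → Dunly → Selby: 5+3 = 8
The minimum is 5 km via Varne → Ulver → Selby.
So from Varne the first move is to Ulver.

Ulver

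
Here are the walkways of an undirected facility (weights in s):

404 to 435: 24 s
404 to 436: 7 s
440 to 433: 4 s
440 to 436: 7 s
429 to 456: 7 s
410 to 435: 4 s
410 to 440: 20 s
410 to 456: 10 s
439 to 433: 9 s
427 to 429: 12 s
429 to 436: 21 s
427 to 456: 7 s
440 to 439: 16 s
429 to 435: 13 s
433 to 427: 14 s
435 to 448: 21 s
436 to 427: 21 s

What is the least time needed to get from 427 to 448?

42 s

Enumerating some paths:
427 - 456 - 429 - 435 - 448: 7+7+13+21 = 48
427 - 429 - 435 - 448: 12+13+21 = 46
427 - 456 - 410 - 435 - 448: 7+10+4+21 = 42
Cheapest is 427 - 456 - 410 - 435 - 448 at 42 s.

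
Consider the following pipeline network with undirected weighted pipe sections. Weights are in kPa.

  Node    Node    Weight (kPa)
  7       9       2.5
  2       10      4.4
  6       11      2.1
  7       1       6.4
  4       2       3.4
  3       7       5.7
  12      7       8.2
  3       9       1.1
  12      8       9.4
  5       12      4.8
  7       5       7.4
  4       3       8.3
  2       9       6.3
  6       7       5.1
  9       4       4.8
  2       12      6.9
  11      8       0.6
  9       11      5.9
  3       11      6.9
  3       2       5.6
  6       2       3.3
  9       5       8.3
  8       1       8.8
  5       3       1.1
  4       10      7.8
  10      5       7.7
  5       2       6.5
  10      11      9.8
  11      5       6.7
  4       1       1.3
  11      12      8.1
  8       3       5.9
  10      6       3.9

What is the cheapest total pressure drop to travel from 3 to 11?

6.5 kPa

Enumerating some paths:
3 → 9 → 11: 1.1+5.9 = 7
3 → 8 → 11: 5.9+0.6 = 6.5
3 → 11: 6.9 = 6.9
Cheapest is 3 → 8 → 11 at 6.5 kPa.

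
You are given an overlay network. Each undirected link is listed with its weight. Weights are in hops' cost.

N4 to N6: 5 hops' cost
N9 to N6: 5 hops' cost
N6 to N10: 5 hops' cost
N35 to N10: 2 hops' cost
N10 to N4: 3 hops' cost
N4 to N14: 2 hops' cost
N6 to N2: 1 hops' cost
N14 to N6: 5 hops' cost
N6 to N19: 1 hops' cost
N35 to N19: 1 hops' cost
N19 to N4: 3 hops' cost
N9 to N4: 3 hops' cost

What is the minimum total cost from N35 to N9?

Shortest distances from N35:
N35: 0
N19: 1  (via N35)
N6: 2  (via N19)
N10: 2  (via N35)
N2: 3  (via N6)
N4: 4  (via N19)
N14: 6  (via N4)
N9: 7  (via N6)
Shortest route: N35–N19–N6–N9 = 7 hops' cost.

7 hops' cost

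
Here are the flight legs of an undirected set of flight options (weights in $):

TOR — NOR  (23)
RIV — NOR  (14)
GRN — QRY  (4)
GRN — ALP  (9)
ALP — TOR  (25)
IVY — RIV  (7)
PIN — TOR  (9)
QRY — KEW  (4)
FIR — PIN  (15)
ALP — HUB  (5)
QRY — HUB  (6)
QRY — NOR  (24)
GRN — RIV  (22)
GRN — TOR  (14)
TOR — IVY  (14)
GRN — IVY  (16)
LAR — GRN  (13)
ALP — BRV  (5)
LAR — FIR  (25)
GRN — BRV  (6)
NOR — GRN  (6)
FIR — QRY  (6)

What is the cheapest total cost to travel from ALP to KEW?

Enumerating some paths:
ALP - HUB - QRY - KEW: 5+6+4 = 15
ALP - BRV - GRN - QRY - KEW: 5+6+4+4 = 19
ALP - GRN - QRY - KEW: 9+4+4 = 17
Cheapest is ALP - HUB - QRY - KEW at $15.

$15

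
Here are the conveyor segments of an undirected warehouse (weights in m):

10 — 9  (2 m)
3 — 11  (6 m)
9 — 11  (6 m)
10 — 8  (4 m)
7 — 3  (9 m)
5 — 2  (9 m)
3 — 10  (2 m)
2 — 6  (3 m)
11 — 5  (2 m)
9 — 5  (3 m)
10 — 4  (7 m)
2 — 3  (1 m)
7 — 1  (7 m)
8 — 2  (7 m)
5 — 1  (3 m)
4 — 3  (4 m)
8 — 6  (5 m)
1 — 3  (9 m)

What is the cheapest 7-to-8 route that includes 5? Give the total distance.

Best 7 to 5: 7–1–5 costing 10
Best 5 to 8: 5–9–10–8 costing 9
Total via 5: 10 + 9 = 19 m.

19 m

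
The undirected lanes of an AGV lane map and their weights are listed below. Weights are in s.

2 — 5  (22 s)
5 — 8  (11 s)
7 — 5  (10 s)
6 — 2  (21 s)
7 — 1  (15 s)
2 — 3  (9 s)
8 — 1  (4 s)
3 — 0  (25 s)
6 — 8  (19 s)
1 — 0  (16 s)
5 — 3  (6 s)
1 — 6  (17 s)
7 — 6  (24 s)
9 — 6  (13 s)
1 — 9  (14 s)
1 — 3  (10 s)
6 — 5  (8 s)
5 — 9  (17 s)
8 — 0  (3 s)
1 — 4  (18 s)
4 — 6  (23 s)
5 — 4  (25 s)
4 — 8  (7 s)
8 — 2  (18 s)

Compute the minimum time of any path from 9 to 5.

Shortest distances from 9:
9: 0
6: 13  (via 9)
1: 14  (via 9)
5: 17  (via 9)
Shortest route: 9 → 5 = 17 s.

17 s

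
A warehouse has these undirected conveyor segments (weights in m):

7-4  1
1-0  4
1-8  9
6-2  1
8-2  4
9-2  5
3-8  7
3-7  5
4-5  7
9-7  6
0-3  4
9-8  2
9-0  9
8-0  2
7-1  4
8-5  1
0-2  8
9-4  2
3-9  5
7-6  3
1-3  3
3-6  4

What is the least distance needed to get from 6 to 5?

6 m

Compare a few routes:
6–2–9–8–5: 1+5+2+1 = 9
6–2–8–5: 1+4+1 = 6
Cheapest is 6–2–8–5 at 6 m.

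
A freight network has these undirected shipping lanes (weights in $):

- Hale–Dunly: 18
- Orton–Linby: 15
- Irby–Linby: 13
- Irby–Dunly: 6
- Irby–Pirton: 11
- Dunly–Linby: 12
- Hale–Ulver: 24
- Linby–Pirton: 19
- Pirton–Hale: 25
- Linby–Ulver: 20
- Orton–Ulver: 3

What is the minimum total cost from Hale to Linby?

$30

Shortest distances from Hale:
Hale: 0
Dunly: 18  (via Hale)
Ulver: 24  (via Hale)
Irby: 24  (via Dunly)
Pirton: 25  (via Hale)
Orton: 27  (via Ulver)
Linby: 30  (via Dunly)
Shortest route: Hale–Dunly–Linby = $30.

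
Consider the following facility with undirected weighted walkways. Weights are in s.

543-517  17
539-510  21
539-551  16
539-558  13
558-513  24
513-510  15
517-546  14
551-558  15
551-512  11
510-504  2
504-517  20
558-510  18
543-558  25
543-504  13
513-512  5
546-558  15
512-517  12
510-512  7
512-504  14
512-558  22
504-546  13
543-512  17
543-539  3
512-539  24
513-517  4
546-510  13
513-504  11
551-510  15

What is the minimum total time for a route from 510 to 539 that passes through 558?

Best 510 to 558: 510–558 costing 18
Shortest 558→539: 558–539 = 13
Total via 558: 18 + 13 = 31 s.

31 s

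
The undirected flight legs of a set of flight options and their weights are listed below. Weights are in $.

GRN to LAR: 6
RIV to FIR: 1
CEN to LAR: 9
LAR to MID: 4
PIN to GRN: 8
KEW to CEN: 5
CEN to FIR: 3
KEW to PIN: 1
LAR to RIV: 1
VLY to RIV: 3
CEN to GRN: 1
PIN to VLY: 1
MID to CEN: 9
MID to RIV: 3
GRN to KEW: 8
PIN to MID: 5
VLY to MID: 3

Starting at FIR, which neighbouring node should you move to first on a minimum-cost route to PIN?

Candidate routes:
FIR → RIV → MID → VLY → PIN: 1+3+3+1 = 8
FIR → CEN → KEW → PIN: 3+5+1 = 9
FIR → RIV → MID → PIN: 1+3+5 = 9
FIR → RIV → VLY → PIN: 1+3+1 = 5
The minimum is $5 via FIR → RIV → VLY → PIN.
So from FIR the first move is to RIV.

RIV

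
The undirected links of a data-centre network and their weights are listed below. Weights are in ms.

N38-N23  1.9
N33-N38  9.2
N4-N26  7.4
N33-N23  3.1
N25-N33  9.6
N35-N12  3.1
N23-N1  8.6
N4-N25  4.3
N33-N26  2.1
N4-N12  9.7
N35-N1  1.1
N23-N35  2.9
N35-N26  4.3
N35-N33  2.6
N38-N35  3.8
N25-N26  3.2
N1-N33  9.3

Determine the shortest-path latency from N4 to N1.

Shortest distances from N4:
N4: 0
N25: 4.3  (via N4)
N26: 7.4  (via N4)
N33: 9.5  (via N26)
N12: 9.7  (via N4)
N35: 11.7  (via N26)
N23: 12.6  (via N33)
N1: 12.8  (via N35)
Shortest route: N4 → N26 → N35 → N1 = 12.8 ms.

12.8 ms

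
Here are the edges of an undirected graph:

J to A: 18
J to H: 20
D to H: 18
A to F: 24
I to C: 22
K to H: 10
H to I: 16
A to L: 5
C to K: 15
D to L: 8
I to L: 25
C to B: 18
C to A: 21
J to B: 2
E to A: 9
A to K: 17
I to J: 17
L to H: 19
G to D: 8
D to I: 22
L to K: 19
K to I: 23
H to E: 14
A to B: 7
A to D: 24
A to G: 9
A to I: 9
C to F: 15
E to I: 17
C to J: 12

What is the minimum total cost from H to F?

40

Candidate routes:
H–E–A–F: 14+9+24 = 47
H–J–C–F: 20+12+15 = 47
H–L–A–F: 19+5+24 = 48
H–K–C–F: 10+15+15 = 40
The minimum is 40 via H–K–C–F.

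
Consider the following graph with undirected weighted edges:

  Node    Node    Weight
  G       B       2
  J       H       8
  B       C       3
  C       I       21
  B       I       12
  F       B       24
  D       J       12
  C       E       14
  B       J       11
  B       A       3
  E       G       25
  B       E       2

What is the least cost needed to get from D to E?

Compare a few routes:
D–J–B–C–E: 12+11+3+14 = 40
D–J–B–E: 12+11+2 = 25
The minimum is 25 via D–J–B–E.

25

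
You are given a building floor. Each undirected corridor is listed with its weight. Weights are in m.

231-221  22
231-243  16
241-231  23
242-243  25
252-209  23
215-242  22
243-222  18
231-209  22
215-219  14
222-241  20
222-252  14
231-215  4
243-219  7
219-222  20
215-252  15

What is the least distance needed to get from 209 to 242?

Shortest distances from 209:
209: 0
231: 22  (via 209)
252: 23  (via 209)
215: 26  (via 231)
222: 37  (via 252)
243: 38  (via 231)
219: 40  (via 215)
221: 44  (via 231)
241: 45  (via 231)
242: 48  (via 215)
Shortest route: 209 → 231 → 215 → 242 = 48 m.

48 m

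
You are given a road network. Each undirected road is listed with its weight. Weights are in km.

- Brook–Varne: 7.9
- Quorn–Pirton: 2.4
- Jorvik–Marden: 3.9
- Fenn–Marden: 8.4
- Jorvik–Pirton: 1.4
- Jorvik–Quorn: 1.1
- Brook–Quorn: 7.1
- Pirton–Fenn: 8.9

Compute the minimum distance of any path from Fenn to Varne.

26.3 km

Running Dijkstra from Fenn:
Fenn: 0
Marden: 8.4  (via Fenn)
Pirton: 8.9  (via Fenn)
Jorvik: 10.3  (via Pirton)
Quorn: 11.3  (via Pirton)
Brook: 18.4  (via Quorn)
Varne: 26.3  (via Brook)
Shortest route: Fenn → Pirton → Quorn → Brook → Varne = 26.3 km.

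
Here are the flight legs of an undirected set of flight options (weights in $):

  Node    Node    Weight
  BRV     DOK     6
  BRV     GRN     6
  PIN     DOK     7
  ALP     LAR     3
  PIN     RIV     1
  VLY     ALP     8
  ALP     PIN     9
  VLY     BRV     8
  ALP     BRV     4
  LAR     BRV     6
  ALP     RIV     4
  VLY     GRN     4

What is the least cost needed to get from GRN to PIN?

Compare a few routes:
GRN - BRV - ALP - RIV - PIN: 6+4+4+1 = 15
GRN - BRV - DOK - PIN: 6+6+7 = 19
GRN - VLY - ALP - RIV - PIN: 4+8+4+1 = 17
GRN - BRV - ALP - PIN: 6+4+9 = 19
Cheapest is GRN - BRV - ALP - RIV - PIN at $15.

$15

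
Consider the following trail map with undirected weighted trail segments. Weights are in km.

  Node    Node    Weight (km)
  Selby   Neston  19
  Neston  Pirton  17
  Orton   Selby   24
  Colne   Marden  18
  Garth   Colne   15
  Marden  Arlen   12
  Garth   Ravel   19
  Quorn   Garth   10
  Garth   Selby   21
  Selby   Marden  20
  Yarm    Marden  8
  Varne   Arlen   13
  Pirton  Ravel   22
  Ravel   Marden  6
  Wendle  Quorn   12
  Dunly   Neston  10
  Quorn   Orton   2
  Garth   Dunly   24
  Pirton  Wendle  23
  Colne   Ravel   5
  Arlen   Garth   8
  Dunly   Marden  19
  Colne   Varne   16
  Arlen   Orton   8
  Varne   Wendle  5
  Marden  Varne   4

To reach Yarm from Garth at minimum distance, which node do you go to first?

Candidate routes:
Garth → Arlen → Varne → Marden → Yarm: 8+13+4+8 = 33
Garth → Arlen → Marden → Yarm: 8+12+8 = 28
The minimum is 28 km via Garth → Arlen → Marden → Yarm.
So from Garth the first move is to Arlen.

Arlen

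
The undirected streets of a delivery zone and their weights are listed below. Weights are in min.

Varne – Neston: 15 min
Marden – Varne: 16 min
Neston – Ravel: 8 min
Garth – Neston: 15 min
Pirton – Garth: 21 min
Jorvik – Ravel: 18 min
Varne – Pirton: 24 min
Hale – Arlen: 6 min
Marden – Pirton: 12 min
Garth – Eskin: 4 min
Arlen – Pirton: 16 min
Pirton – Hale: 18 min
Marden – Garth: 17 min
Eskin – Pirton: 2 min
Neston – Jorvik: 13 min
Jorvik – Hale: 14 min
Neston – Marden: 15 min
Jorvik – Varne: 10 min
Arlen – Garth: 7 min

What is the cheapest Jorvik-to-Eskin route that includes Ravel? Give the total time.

45 min

Shortest Jorvik→Ravel: Jorvik → Ravel = 18
Shortest Ravel→Eskin: Ravel → Neston → Garth → Eskin = 27
Total via Ravel: 18 + 27 = 45 min.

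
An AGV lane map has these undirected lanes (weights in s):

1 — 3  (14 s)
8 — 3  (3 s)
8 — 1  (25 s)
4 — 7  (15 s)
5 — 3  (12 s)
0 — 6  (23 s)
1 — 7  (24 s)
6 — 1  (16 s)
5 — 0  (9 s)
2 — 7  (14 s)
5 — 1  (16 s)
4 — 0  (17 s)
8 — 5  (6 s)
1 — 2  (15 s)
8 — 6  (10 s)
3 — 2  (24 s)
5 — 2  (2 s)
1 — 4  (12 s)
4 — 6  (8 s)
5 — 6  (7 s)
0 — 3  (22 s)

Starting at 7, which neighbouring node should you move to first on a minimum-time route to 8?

2

Enumerating some paths:
7 → 2 → 5 → 3 → 8: 14+2+12+3 = 31
7 → 2 → 5 → 8: 14+2+6 = 22
7 → 2 → 5 → 6 → 8: 14+2+7+10 = 33
Cheapest is 7 → 2 → 5 → 8 at 22 s.
So from 7 the first move is to 2.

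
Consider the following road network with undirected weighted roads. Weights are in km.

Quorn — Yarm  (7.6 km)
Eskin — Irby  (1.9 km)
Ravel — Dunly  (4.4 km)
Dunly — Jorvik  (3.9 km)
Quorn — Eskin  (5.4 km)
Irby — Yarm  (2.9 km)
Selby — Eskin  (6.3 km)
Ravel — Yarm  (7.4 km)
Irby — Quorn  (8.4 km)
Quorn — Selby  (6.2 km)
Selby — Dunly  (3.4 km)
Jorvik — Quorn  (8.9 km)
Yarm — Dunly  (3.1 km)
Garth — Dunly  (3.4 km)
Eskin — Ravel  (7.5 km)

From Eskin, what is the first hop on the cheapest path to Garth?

Irby

Enumerating some paths:
Eskin → Ravel → Dunly → Garth: 7.5+4.4+3.4 = 15.3
Eskin → Selby → Dunly → Garth: 6.3+3.4+3.4 = 13.1
Eskin → Irby → Yarm → Dunly → Garth: 1.9+2.9+3.1+3.4 = 11.3
The minimum is 11.3 km via Eskin → Irby → Yarm → Dunly → Garth.
So from Eskin the first move is to Irby.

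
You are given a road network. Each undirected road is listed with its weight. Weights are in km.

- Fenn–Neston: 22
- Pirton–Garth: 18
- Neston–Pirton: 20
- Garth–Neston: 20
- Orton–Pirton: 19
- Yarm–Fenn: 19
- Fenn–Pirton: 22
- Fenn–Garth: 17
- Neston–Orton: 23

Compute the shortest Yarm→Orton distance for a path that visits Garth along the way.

Best Yarm to Garth: Yarm–Fenn–Garth costing 36
Best Garth to Orton: Garth–Pirton–Orton costing 37
Total via Garth: 36 + 37 = 73 km.

73 km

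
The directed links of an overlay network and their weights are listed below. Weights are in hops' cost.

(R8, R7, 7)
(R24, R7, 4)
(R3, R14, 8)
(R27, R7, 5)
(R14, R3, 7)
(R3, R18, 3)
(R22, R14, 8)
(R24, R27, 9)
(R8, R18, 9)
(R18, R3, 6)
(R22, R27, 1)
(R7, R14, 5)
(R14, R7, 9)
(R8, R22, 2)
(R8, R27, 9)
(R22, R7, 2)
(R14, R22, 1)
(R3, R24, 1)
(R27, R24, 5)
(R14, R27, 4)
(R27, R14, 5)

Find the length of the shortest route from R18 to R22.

15 hops' cost

Candidate routes:
R18 → R3 → R24 → R27 → R7 → R14 → R22: 6+1+9+5+5+1 = 27
R18 → R3 → R14 → R22: 6+8+1 = 15
R18 → R3 → R24 → R27 → R14 → R22: 6+1+9+5+1 = 22
R18 → R3 → R24 → R7 → R14 → R22: 6+1+4+5+1 = 17
The minimum is 15 hops' cost via R18 → R3 → R14 → R22.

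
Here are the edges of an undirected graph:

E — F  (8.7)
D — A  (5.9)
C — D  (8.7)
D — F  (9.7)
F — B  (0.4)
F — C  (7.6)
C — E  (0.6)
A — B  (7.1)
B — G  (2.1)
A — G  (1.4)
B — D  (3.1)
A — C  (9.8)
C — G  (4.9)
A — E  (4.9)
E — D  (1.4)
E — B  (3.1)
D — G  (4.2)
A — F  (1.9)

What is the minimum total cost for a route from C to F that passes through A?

7.4

Shortest C→A: C–E–A = 5.5
Best A to F: A–F costing 1.9
Total via A: 5.5 + 1.9 = 7.4.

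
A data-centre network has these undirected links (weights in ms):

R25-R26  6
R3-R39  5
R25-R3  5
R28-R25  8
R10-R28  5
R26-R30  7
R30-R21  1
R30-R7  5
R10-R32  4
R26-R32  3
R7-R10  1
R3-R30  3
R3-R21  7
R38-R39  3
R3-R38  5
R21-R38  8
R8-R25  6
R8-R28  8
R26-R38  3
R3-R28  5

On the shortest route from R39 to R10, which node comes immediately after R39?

Compare a few routes:
R39 - R38 - R26 - R32 - R10: 3+3+3+4 = 13
R39 - R3 - R30 - R7 - R10: 5+3+5+1 = 14
The minimum is 13 ms via R39 - R38 - R26 - R32 - R10.
So from R39 the first move is to R38.

R38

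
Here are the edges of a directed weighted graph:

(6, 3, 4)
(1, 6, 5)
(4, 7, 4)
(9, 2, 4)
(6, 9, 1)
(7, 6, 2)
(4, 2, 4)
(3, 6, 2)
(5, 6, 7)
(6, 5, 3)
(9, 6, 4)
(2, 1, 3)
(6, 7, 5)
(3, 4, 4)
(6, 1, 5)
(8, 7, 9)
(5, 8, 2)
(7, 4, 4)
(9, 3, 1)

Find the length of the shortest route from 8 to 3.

Settle nodes by increasing distance from 8:
8: 0
7: 9  (via 8)
6: 11  (via 7)
9: 12  (via 6)
3: 13  (via 9)
Shortest route: 8 → 7 → 6 → 9 → 3 = 13.

13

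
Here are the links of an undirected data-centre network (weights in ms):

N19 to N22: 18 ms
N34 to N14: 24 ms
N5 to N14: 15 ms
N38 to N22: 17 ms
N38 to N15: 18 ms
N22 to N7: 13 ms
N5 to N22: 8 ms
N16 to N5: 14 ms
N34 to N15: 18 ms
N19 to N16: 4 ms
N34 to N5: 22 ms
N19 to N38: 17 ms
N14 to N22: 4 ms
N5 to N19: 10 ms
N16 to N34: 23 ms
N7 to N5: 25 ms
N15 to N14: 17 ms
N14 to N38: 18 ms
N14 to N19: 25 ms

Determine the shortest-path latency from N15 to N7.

Candidate routes:
N15 - N14 - N5 - N22 - N7: 17+15+8+13 = 53
N15 - N38 - N22 - N7: 18+17+13 = 48
N15 - N14 - N22 - N7: 17+4+13 = 34
The minimum is 34 ms via N15 - N14 - N22 - N7.

34 ms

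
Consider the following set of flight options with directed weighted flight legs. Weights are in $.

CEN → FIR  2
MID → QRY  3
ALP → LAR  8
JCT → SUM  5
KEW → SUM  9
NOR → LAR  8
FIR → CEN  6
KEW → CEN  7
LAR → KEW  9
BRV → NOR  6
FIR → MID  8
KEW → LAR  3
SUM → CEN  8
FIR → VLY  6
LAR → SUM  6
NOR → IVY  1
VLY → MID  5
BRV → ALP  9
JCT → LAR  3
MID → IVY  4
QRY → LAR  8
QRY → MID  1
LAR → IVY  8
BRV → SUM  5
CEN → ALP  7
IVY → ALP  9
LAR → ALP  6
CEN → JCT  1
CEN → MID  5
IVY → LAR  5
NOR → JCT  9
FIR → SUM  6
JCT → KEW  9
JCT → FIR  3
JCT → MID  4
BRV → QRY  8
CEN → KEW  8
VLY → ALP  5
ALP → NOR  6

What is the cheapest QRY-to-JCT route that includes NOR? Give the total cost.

Best QRY to NOR: QRY → MID → IVY → ALP → NOR costing 20
Best NOR to JCT: NOR → JCT costing 9
Total via NOR: 20 + 9 = $29.

$29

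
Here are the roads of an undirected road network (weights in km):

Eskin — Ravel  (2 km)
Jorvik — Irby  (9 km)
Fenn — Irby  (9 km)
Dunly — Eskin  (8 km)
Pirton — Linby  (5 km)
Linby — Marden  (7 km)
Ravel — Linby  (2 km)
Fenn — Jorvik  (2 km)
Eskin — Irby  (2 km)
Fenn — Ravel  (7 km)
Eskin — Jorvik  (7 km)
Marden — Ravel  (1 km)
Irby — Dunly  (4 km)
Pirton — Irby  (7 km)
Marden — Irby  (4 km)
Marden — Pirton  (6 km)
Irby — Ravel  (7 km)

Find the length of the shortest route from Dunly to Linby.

Shortest distances from Dunly:
Dunly: 0
Irby: 4  (via Dunly)
Eskin: 6  (via Irby)
Marden: 8  (via Irby)
Ravel: 8  (via Eskin)
Linby: 10  (via Ravel)
Shortest route: Dunly–Irby–Eskin–Ravel–Linby = 10 km.

10 km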